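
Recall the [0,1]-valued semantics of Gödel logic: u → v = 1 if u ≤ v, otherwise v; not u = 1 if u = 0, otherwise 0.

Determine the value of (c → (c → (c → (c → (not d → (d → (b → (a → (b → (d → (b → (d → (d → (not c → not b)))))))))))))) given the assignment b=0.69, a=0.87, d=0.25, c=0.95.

not d: Gödel ¬ of 0.25 = 0 (operand ≠ 0)
not c: Gödel ¬ of 0.95 = 0 (operand ≠ 0)
not b: Gödel ¬ of 0.69 = 0 (operand ≠ 0)
(not c → not b): 0 ≤ 0, so result = 1
(d → (not c → not b)): 0.25 ≤ 1, so result = 1
(d → (d → (not c → not b))): 0.25 ≤ 1, so result = 1
(b → (d → (d → (not c → not b)))): 0.69 ≤ 1, so result = 1
(d → (b → (d → (d → (not c → not b))))): 0.25 ≤ 1, so result = 1
(b → (d → (b → (d → (d → (not c → not b)))))): 0.69 ≤ 1, so result = 1
(a → (b → (d → (b → (d → (d → (not c → not b))))))): 0.87 ≤ 1, so result = 1
(b → (a → (b → (d → (b → (d → (d → (not c → not b)))))))): 0.69 ≤ 1, so result = 1
(d → (b → (a → (b → (d → (b → (d → (d → (not c → not b))))))))): 0.25 ≤ 1, so result = 1
(not d → (d → (b → (a → (b → (d → (b → (d → (d → (not c → not b)))))))))): 0 ≤ 1, so result = 1
(c → (not d → (d → (b → (a → (b → (d → (b → (d → (d → (not c → not b))))))))))): 0.95 ≤ 1, so result = 1
(c → (c → (not d → (d → (b → (a → (b → (d → (b → (d → (d → (not c → not b)))))))))))): 0.95 ≤ 1, so result = 1
(c → (c → (c → (not d → (d → (b → (a → (b → (d → (b → (d → (d → (not c → not b))))))))))))): 0.95 ≤ 1, so result = 1
(c → (c → (c → (c → (not d → (d → (b → (a → (b → (d → (b → (d → (d → (not c → not b)))))))))))))): 0.95 ≤ 1, so result = 1

1.00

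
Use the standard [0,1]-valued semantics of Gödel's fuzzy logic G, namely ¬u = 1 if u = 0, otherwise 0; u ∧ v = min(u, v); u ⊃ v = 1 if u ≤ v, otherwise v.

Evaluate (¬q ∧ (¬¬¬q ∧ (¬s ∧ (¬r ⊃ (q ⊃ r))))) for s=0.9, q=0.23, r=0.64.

0.00

¬q: Gödel ¬ of 0.23 = 0 (operand ≠ 0)
¬q: Gödel ¬ of 0.23 = 0 (operand ≠ 0)
¬¬q: Gödel ¬ of 0 = 1 (operand is 0)
¬¬¬q: Gödel ¬ of 1 = 0 (operand ≠ 0)
¬s: Gödel ¬ of 0.9 = 0 (operand ≠ 0)
¬r: Gödel ¬ of 0.64 = 0 (operand ≠ 0)
(q ⊃ r): 0.23 ≤ 0.64, so result = 1
(¬r ⊃ (q ⊃ r)): 0 ≤ 1, so result = 1
(¬s ∧ (¬r ⊃ (q ⊃ r))) = min(0, 1) = 0
(¬¬¬q ∧ (¬s ∧ (¬r ⊃ (q ⊃ r)))) = min(0, 0) = 0
(¬q ∧ (¬¬¬q ∧ (¬s ∧ (¬r ⊃ (q ⊃ r))))) = min(0, 0) = 0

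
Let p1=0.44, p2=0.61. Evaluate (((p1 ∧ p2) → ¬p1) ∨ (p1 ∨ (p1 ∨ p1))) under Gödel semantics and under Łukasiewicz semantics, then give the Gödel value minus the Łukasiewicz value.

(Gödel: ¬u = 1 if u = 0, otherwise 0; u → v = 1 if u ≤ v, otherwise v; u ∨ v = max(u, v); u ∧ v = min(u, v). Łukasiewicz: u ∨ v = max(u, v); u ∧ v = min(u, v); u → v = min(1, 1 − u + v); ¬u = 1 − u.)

-0.56

Gödel evaluation:
  (p1 ∧ p2) = min(0.44, 0.61) = 0.44
  ¬p1: Gödel ¬ of 0.44 = 0 (operand ≠ 0)
  ((p1 ∧ p2) → ¬p1): 0.44 > 0, so result = 0
  (p1 ∨ p1) = max(0.44, 0.44) = 0.44
  (p1 ∨ (p1 ∨ p1)) = max(0.44, 0.44) = 0.44
  (((p1 ∧ p2) → ¬p1) ∨ (p1 ∨ (p1 ∨ p1))) = max(0, 0.44) = 0.44
  Gödel value = 0.44
Łukasiewicz evaluation:
  (p1 ∧ p2) = min(0.44, 0.61) = 0.44
  ¬p1: Łukasiewicz ¬ gives 1 − 0.44 = 0.56
  ((p1 ∧ p2) → ¬p1): min(1, 1 − 0.44 + 0.56) = 1
  (p1 ∨ p1) = max(0.44, 0.44) = 0.44
  (p1 ∨ (p1 ∨ p1)) = max(0.44, 0.44) = 0.44
  (((p1 ∧ p2) → ¬p1) ∨ (p1 ∨ (p1 ∨ p1))) = max(1, 0.44) = 1
  Łukasiewicz value = 1
Difference: 0.44 − 1 = -0.56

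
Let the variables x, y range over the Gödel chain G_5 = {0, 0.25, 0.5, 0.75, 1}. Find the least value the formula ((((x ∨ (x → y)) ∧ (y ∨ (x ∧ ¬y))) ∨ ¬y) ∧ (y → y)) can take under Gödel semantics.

The minimum is attained at x = 0, y = 0.25:
  (x → y): 0 ≤ 0.25, so result = 1
  (x ∨ (x → y)) = max(0, 1) = 1
  ¬y: Gödel ¬ of 0.25 = 0 (operand ≠ 0)
  (x ∧ ¬y) = min(0, 0) = 0
  (y ∨ (x ∧ ¬y)) = max(0.25, 0) = 0.25
  ((x ∨ (x → y)) ∧ (y ∨ (x ∧ ¬y))) = min(1, 0.25) = 0.25
  ¬y: Gödel ¬ of 0.25 = 0 (operand ≠ 0)
  (((x ∨ (x → y)) ∧ (y ∨ (x ∧ ¬y))) ∨ ¬y) = max(0.25, 0) = 0.25
  (y → y): 0.25 ≤ 0.25, so result = 1
  ((((x ∨ (x → y)) ∧ (y ∨ (x ∧ ¬y))) ∨ ¬y) ∧ (y → y)) = min(0.25, 1) = 0.25
Checking all 25 assignments confirms none give a value below 0.25.

0.25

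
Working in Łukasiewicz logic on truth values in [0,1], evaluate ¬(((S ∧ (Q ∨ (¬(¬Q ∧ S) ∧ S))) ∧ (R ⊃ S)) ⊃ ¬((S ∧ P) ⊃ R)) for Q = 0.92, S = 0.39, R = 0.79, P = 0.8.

0.39

¬Q: Łukasiewicz ¬ gives 1 − 0.92 = 0.08
(¬Q ∧ S) = min(0.08, 0.39) = 0.08
¬(¬Q ∧ S): Łukasiewicz ¬ gives 1 − 0.08 = 0.92
(¬(¬Q ∧ S) ∧ S) = min(0.92, 0.39) = 0.39
(Q ∨ (¬(¬Q ∧ S) ∧ S)) = max(0.92, 0.39) = 0.92
(S ∧ (Q ∨ (¬(¬Q ∧ S) ∧ S))) = min(0.39, 0.92) = 0.39
(R ⊃ S): min(1, 1 − 0.79 + 0.39) = 0.6
((S ∧ (Q ∨ (¬(¬Q ∧ S) ∧ S))) ∧ (R ⊃ S)) = min(0.39, 0.6) = 0.39
(S ∧ P) = min(0.39, 0.8) = 0.39
((S ∧ P) ⊃ R): min(1, 1 − 0.39 + 0.79) = 1
¬((S ∧ P) ⊃ R): Łukasiewicz ¬ gives 1 − 1 = 0
(((S ∧ (Q ∨ (¬(¬Q ∧ S) ∧ S))) ∧ (R ⊃ S)) ⊃ ¬((S ∧ P) ⊃ R)): min(1, 1 − 0.39 + 0) = 0.61
¬(((S ∧ (Q ∨ (¬(¬Q ∧ S) ∧ S))) ∧ (R ⊃ S)) ⊃ ¬((S ∧ P) ⊃ R)): Łukasiewicz ¬ gives 1 − 0.61 = 0.39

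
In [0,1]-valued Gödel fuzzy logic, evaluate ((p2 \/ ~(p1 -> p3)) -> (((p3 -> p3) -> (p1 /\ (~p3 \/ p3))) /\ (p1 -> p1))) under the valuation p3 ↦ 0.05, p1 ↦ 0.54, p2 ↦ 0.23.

0.05

(p1 -> p3): 0.54 > 0.05, so result = 0.05
~(p1 -> p3): Gödel ¬ of 0.05 = 0 (operand ≠ 0)
(p2 \/ ~(p1 -> p3)) = max(0.23, 0) = 0.23
(p3 -> p3): 0.05 ≤ 0.05, so result = 1
~p3: Gödel ¬ of 0.05 = 0 (operand ≠ 0)
(~p3 \/ p3) = max(0, 0.05) = 0.05
(p1 /\ (~p3 \/ p3)) = min(0.54, 0.05) = 0.05
((p3 -> p3) -> (p1 /\ (~p3 \/ p3))): 1 > 0.05, so result = 0.05
(p1 -> p1): 0.54 ≤ 0.54, so result = 1
(((p3 -> p3) -> (p1 /\ (~p3 \/ p3))) /\ (p1 -> p1)) = min(0.05, 1) = 0.05
((p2 \/ ~(p1 -> p3)) -> (((p3 -> p3) -> (p1 /\ (~p3 \/ p3))) /\ (p1 -> p1))): 0.23 > 0.05, so result = 0.05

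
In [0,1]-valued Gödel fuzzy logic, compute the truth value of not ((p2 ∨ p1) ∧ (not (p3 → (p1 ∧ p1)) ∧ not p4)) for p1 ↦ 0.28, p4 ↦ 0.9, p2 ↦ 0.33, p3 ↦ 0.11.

1.00

(p2 ∨ p1) = max(0.33, 0.28) = 0.33
(p1 ∧ p1) = min(0.28, 0.28) = 0.28
(p3 → (p1 ∧ p1)): 0.11 ≤ 0.28, so result = 1
not (p3 → (p1 ∧ p1)): Gödel ¬ of 1 = 0 (operand ≠ 0)
not p4: Gödel ¬ of 0.9 = 0 (operand ≠ 0)
(not (p3 → (p1 ∧ p1)) ∧ not p4) = min(0, 0) = 0
((p2 ∨ p1) ∧ (not (p3 → (p1 ∧ p1)) ∧ not p4)) = min(0.33, 0) = 0
not ((p2 ∨ p1) ∧ (not (p3 → (p1 ∧ p1)) ∧ not p4)): Gödel ¬ of 0 = 1 (operand is 0)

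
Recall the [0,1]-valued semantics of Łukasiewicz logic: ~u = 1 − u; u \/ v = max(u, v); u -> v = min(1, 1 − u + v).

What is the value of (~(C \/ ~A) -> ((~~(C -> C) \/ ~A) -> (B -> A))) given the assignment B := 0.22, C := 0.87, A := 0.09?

1.00

~A: Łukasiewicz ¬ gives 1 − 0.09 = 0.91
(C \/ ~A) = max(0.87, 0.91) = 0.91
~(C \/ ~A): Łukasiewicz ¬ gives 1 − 0.91 = 0.09
(C -> C): min(1, 1 − 0.87 + 0.87) = 1
~(C -> C): Łukasiewicz ¬ gives 1 − 1 = 0
~~(C -> C): Łukasiewicz ¬ gives 1 − 0 = 1
~A: Łukasiewicz ¬ gives 1 − 0.09 = 0.91
(~~(C -> C) \/ ~A) = max(1, 0.91) = 1
(B -> A): min(1, 1 − 0.22 + 0.09) = 0.87
((~~(C -> C) \/ ~A) -> (B -> A)): min(1, 1 − 1 + 0.87) = 0.87
(~(C \/ ~A) -> ((~~(C -> C) \/ ~A) -> (B -> A))): min(1, 1 − 0.09 + 0.87) = 1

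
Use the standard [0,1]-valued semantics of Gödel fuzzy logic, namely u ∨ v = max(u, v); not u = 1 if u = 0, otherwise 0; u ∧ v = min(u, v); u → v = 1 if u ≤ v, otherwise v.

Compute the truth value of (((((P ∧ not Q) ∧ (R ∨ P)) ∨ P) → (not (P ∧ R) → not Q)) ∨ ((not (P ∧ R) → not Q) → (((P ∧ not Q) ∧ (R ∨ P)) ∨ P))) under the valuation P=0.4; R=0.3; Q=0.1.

not Q: Gödel ¬ of 0.1 = 0 (operand ≠ 0)
(P ∧ not Q) = min(0.4, 0) = 0
(R ∨ P) = max(0.3, 0.4) = 0.4
((P ∧ not Q) ∧ (R ∨ P)) = min(0, 0.4) = 0
(((P ∧ not Q) ∧ (R ∨ P)) ∨ P) = max(0, 0.4) = 0.4
(P ∧ R) = min(0.4, 0.3) = 0.3
not (P ∧ R): Gödel ¬ of 0.3 = 0 (operand ≠ 0)
not Q: Gödel ¬ of 0.1 = 0 (operand ≠ 0)
(not (P ∧ R) → not Q): 0 ≤ 0, so result = 1
((((P ∧ not Q) ∧ (R ∨ P)) ∨ P) → (not (P ∧ R) → not Q)): 0.4 ≤ 1, so result = 1
(P ∧ R) = min(0.4, 0.3) = 0.3
not (P ∧ R): Gödel ¬ of 0.3 = 0 (operand ≠ 0)
not Q: Gödel ¬ of 0.1 = 0 (operand ≠ 0)
(not (P ∧ R) → not Q): 0 ≤ 0, so result = 1
not Q: Gödel ¬ of 0.1 = 0 (operand ≠ 0)
(P ∧ not Q) = min(0.4, 0) = 0
(R ∨ P) = max(0.3, 0.4) = 0.4
((P ∧ not Q) ∧ (R ∨ P)) = min(0, 0.4) = 0
(((P ∧ not Q) ∧ (R ∨ P)) ∨ P) = max(0, 0.4) = 0.4
((not (P ∧ R) → not Q) → (((P ∧ not Q) ∧ (R ∨ P)) ∨ P)): 1 > 0.4, so result = 0.4
(((((P ∧ not Q) ∧ (R ∨ P)) ∨ P) → (not (P ∧ R) → not Q)) ∨ ((not (P ∧ R) → not Q) → (((P ∧ not Q) ∧ (R ∨ P)) ∨ P))) = max(1, 0.4) = 1

1.00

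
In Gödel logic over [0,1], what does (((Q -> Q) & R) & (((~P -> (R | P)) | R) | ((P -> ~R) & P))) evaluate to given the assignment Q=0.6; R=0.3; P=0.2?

(Q -> Q): 0.6 ≤ 0.6, so result = 1
((Q -> Q) & R) = min(1, 0.3) = 0.3
~P: Gödel ¬ of 0.2 = 0 (operand ≠ 0)
(R | P) = max(0.3, 0.2) = 0.3
(~P -> (R | P)): 0 ≤ 0.3, so result = 1
((~P -> (R | P)) | R) = max(1, 0.3) = 1
~R: Gödel ¬ of 0.3 = 0 (operand ≠ 0)
(P -> ~R): 0.2 > 0, so result = 0
((P -> ~R) & P) = min(0, 0.2) = 0
(((~P -> (R | P)) | R) | ((P -> ~R) & P)) = max(1, 0) = 1
(((Q -> Q) & R) & (((~P -> (R | P)) | R) | ((P -> ~R) & P))) = min(0.3, 1) = 0.3

0.30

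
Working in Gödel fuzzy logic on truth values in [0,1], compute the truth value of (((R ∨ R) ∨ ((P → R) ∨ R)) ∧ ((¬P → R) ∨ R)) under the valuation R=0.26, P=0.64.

0.26

(R ∨ R) = max(0.26, 0.26) = 0.26
(P → R): 0.64 > 0.26, so result = 0.26
((P → R) ∨ R) = max(0.26, 0.26) = 0.26
((R ∨ R) ∨ ((P → R) ∨ R)) = max(0.26, 0.26) = 0.26
¬P: Gödel ¬ of 0.64 = 0 (operand ≠ 0)
(¬P → R): 0 ≤ 0.26, so result = 1
((¬P → R) ∨ R) = max(1, 0.26) = 1
(((R ∨ R) ∨ ((P → R) ∨ R)) ∧ ((¬P → R) ∨ R)) = min(0.26, 1) = 0.26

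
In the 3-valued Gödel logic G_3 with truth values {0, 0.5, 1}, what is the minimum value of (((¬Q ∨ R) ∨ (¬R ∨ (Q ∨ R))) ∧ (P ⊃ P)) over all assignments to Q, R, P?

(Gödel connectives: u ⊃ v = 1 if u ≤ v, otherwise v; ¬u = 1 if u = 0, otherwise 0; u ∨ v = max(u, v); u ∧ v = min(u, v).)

0.50

The minimum is attained at Q = 0.5, R = 0.5, P = 0:
  ¬Q: Gödel ¬ of 0.5 = 0 (operand ≠ 0)
  (¬Q ∨ R) = max(0, 0.5) = 0.5
  ¬R: Gödel ¬ of 0.5 = 0 (operand ≠ 0)
  (Q ∨ R) = max(0.5, 0.5) = 0.5
  (¬R ∨ (Q ∨ R)) = max(0, 0.5) = 0.5
  ((¬Q ∨ R) ∨ (¬R ∨ (Q ∨ R))) = max(0.5, 0.5) = 0.5
  (P ⊃ P): 0 ≤ 0, so result = 1
  (((¬Q ∨ R) ∨ (¬R ∨ (Q ∨ R))) ∧ (P ⊃ P)) = min(0.5, 1) = 0.5
Checking all 27 assignments confirms none give a value below 0.50.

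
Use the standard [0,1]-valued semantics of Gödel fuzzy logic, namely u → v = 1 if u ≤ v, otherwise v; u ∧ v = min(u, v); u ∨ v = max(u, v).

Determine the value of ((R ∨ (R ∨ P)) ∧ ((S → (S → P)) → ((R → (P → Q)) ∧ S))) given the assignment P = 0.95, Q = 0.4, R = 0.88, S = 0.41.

(R ∨ P) = max(0.88, 0.95) = 0.95
(R ∨ (R ∨ P)) = max(0.88, 0.95) = 0.95
(S → P): 0.41 ≤ 0.95, so result = 1
(S → (S → P)): 0.41 ≤ 1, so result = 1
(P → Q): 0.95 > 0.4, so result = 0.4
(R → (P → Q)): 0.88 > 0.4, so result = 0.4
((R → (P → Q)) ∧ S) = min(0.4, 0.41) = 0.4
((S → (S → P)) → ((R → (P → Q)) ∧ S)): 1 > 0.4, so result = 0.4
((R ∨ (R ∨ P)) ∧ ((S → (S → P)) → ((R → (P → Q)) ∧ S))) = min(0.95, 0.4) = 0.4

0.40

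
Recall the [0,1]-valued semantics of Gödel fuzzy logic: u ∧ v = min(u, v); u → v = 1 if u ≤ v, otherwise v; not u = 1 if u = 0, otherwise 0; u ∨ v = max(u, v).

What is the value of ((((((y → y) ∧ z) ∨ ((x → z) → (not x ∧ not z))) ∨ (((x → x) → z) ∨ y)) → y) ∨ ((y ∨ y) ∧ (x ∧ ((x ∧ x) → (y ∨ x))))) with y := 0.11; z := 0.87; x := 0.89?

0.11

(y → y): 0.11 ≤ 0.11, so result = 1
((y → y) ∧ z) = min(1, 0.87) = 0.87
(x → z): 0.89 > 0.87, so result = 0.87
not x: Gödel ¬ of 0.89 = 0 (operand ≠ 0)
not z: Gödel ¬ of 0.87 = 0 (operand ≠ 0)
(not x ∧ not z) = min(0, 0) = 0
((x → z) → (not x ∧ not z)): 0.87 > 0, so result = 0
(((y → y) ∧ z) ∨ ((x → z) → (not x ∧ not z))) = max(0.87, 0) = 0.87
(x → x): 0.89 ≤ 0.89, so result = 1
((x → x) → z): 1 > 0.87, so result = 0.87
(((x → x) → z) ∨ y) = max(0.87, 0.11) = 0.87
((((y → y) ∧ z) ∨ ((x → z) → (not x ∧ not z))) ∨ (((x → x) → z) ∨ y)) = max(0.87, 0.87) = 0.87
(((((y → y) ∧ z) ∨ ((x → z) → (not x ∧ not z))) ∨ (((x → x) → z) ∨ y)) → y): 0.87 > 0.11, so result = 0.11
(y ∨ y) = max(0.11, 0.11) = 0.11
(x ∧ x) = min(0.89, 0.89) = 0.89
(y ∨ x) = max(0.11, 0.89) = 0.89
((x ∧ x) → (y ∨ x)): 0.89 ≤ 0.89, so result = 1
(x ∧ ((x ∧ x) → (y ∨ x))) = min(0.89, 1) = 0.89
((y ∨ y) ∧ (x ∧ ((x ∧ x) → (y ∨ x)))) = min(0.11, 0.89) = 0.11
((((((y → y) ∧ z) ∨ ((x → z) → (not x ∧ not z))) ∨ (((x → x) → z) ∨ y)) → y) ∨ ((y ∨ y) ∧ (x ∧ ((x ∧ x) → (y ∨ x))))) = max(0.11, 0.11) = 0.11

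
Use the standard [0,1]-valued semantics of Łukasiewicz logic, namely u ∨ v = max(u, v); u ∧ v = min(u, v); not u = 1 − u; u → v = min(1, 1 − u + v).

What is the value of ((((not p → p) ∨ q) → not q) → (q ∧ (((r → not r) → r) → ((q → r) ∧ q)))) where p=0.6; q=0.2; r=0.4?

not p: Łukasiewicz ¬ gives 1 − 0.6 = 0.4
(not p → p): min(1, 1 − 0.4 + 0.6) = 1
((not p → p) ∨ q) = max(1, 0.2) = 1
not q: Łukasiewicz ¬ gives 1 − 0.2 = 0.8
(((not p → p) ∨ q) → not q): min(1, 1 − 1 + 0.8) = 0.8
not r: Łukasiewicz ¬ gives 1 − 0.4 = 0.6
(r → not r): min(1, 1 − 0.4 + 0.6) = 1
((r → not r) → r): min(1, 1 − 1 + 0.4) = 0.4
(q → r): min(1, 1 − 0.2 + 0.4) = 1
((q → r) ∧ q) = min(1, 0.2) = 0.2
(((r → not r) → r) → ((q → r) ∧ q)): min(1, 1 − 0.4 + 0.2) = 0.8
(q ∧ (((r → not r) → r) → ((q → r) ∧ q))) = min(0.2, 0.8) = 0.2
((((not p → p) ∨ q) → not q) → (q ∧ (((r → not r) → r) → ((q → r) ∧ q)))): min(1, 1 − 0.8 + 0.2) = 0.4

0.40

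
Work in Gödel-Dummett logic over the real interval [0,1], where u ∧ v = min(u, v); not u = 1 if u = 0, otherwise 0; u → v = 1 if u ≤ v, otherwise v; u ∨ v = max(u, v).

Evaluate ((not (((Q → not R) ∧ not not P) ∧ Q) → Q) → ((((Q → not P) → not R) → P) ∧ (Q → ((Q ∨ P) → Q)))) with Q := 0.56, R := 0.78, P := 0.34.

not R: Gödel ¬ of 0.78 = 0 (operand ≠ 0)
(Q → not R): 0.56 > 0, so result = 0
not P: Gödel ¬ of 0.34 = 0 (operand ≠ 0)
not not P: Gödel ¬ of 0 = 1 (operand is 0)
((Q → not R) ∧ not not P) = min(0, 1) = 0
(((Q → not R) ∧ not not P) ∧ Q) = min(0, 0.56) = 0
not (((Q → not R) ∧ not not P) ∧ Q): Gödel ¬ of 0 = 1 (operand is 0)
(not (((Q → not R) ∧ not not P) ∧ Q) → Q): 1 > 0.56, so result = 0.56
not P: Gödel ¬ of 0.34 = 0 (operand ≠ 0)
(Q → not P): 0.56 > 0, so result = 0
not R: Gödel ¬ of 0.78 = 0 (operand ≠ 0)
((Q → not P) → not R): 0 ≤ 0, so result = 1
(((Q → not P) → not R) → P): 1 > 0.34, so result = 0.34
(Q ∨ P) = max(0.56, 0.34) = 0.56
((Q ∨ P) → Q): 0.56 ≤ 0.56, so result = 1
(Q → ((Q ∨ P) → Q)): 0.56 ≤ 1, so result = 1
((((Q → not P) → not R) → P) ∧ (Q → ((Q ∨ P) → Q))) = min(0.34, 1) = 0.34
((not (((Q → not R) ∧ not not P) ∧ Q) → Q) → ((((Q → not P) → not R) → P) ∧ (Q → ((Q ∨ P) → Q)))): 0.56 > 0.34, so result = 0.34

0.34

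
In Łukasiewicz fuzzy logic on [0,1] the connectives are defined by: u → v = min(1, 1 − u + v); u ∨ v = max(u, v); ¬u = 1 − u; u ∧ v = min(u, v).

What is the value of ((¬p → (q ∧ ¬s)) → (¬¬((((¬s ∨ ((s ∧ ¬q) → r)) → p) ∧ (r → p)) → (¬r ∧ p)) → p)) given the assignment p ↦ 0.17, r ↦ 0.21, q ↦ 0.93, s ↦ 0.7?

¬p: Łukasiewicz ¬ gives 1 − 0.17 = 0.83
¬s: Łukasiewicz ¬ gives 1 − 0.7 = 0.3
(q ∧ ¬s) = min(0.93, 0.3) = 0.3
(¬p → (q ∧ ¬s)): min(1, 1 − 0.83 + 0.3) = 0.47
¬s: Łukasiewicz ¬ gives 1 − 0.7 = 0.3
¬q: Łukasiewicz ¬ gives 1 − 0.93 = 0.07
(s ∧ ¬q) = min(0.7, 0.07) = 0.07
((s ∧ ¬q) → r): min(1, 1 − 0.07 + 0.21) = 1
(¬s ∨ ((s ∧ ¬q) → r)) = max(0.3, 1) = 1
((¬s ∨ ((s ∧ ¬q) → r)) → p): min(1, 1 − 1 + 0.17) = 0.17
(r → p): min(1, 1 − 0.21 + 0.17) = 0.96
(((¬s ∨ ((s ∧ ¬q) → r)) → p) ∧ (r → p)) = min(0.17, 0.96) = 0.17
¬r: Łukasiewicz ¬ gives 1 − 0.21 = 0.79
(¬r ∧ p) = min(0.79, 0.17) = 0.17
((((¬s ∨ ((s ∧ ¬q) → r)) → p) ∧ (r → p)) → (¬r ∧ p)): min(1, 1 − 0.17 + 0.17) = 1
¬((((¬s ∨ ((s ∧ ¬q) → r)) → p) ∧ (r → p)) → (¬r ∧ p)): Łukasiewicz ¬ gives 1 − 1 = 0
¬¬((((¬s ∨ ((s ∧ ¬q) → r)) → p) ∧ (r → p)) → (¬r ∧ p)): Łukasiewicz ¬ gives 1 − 0 = 1
(¬¬((((¬s ∨ ((s ∧ ¬q) → r)) → p) ∧ (r → p)) → (¬r ∧ p)) → p): min(1, 1 − 1 + 0.17) = 0.17
((¬p → (q ∧ ¬s)) → (¬¬((((¬s ∨ ((s ∧ ¬q) → r)) → p) ∧ (r → p)) → (¬r ∧ p)) → p)): min(1, 1 − 0.47 + 0.17) = 0.7

0.70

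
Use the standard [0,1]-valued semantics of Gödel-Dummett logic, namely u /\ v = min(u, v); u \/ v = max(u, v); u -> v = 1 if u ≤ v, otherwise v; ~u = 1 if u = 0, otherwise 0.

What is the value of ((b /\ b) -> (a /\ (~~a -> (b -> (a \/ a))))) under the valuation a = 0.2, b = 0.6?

0.20

(b /\ b) = min(0.6, 0.6) = 0.6
~a: Gödel ¬ of 0.2 = 0 (operand ≠ 0)
~~a: Gödel ¬ of 0 = 1 (operand is 0)
(a \/ a) = max(0.2, 0.2) = 0.2
(b -> (a \/ a)): 0.6 > 0.2, so result = 0.2
(~~a -> (b -> (a \/ a))): 1 > 0.2, so result = 0.2
(a /\ (~~a -> (b -> (a \/ a)))) = min(0.2, 0.2) = 0.2
((b /\ b) -> (a /\ (~~a -> (b -> (a \/ a))))): 0.6 > 0.2, so result = 0.2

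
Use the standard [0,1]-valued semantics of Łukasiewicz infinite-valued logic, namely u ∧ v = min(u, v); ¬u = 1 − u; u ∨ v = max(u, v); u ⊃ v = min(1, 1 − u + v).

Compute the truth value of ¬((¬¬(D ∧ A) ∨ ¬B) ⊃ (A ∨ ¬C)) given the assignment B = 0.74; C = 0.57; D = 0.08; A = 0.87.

0.00

(D ∧ A) = min(0.08, 0.87) = 0.08
¬(D ∧ A): Łukasiewicz ¬ gives 1 − 0.08 = 0.92
¬¬(D ∧ A): Łukasiewicz ¬ gives 1 − 0.92 = 0.08
¬B: Łukasiewicz ¬ gives 1 − 0.74 = 0.26
(¬¬(D ∧ A) ∨ ¬B) = max(0.08, 0.26) = 0.26
¬C: Łukasiewicz ¬ gives 1 − 0.57 = 0.43
(A ∨ ¬C) = max(0.87, 0.43) = 0.87
((¬¬(D ∧ A) ∨ ¬B) ⊃ (A ∨ ¬C)): min(1, 1 − 0.26 + 0.87) = 1
¬((¬¬(D ∧ A) ∨ ¬B) ⊃ (A ∨ ¬C)): Łukasiewicz ¬ gives 1 − 1 = 0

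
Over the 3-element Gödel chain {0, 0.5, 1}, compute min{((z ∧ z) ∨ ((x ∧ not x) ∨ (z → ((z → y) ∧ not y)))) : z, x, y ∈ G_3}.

The minimum is attained at z = 0.5, x = 0, y = 0:
  (z ∧ z) = min(0.5, 0.5) = 0.5
  not x: Gödel ¬ of 0 = 1 (operand is 0)
  (x ∧ not x) = min(0, 1) = 0
  (z → y): 0.5 > 0, so result = 0
  not y: Gödel ¬ of 0 = 1 (operand is 0)
  ((z → y) ∧ not y) = min(0, 1) = 0
  (z → ((z → y) ∧ not y)): 0.5 > 0, so result = 0
  ((x ∧ not x) ∨ (z → ((z → y) ∧ not y))) = max(0, 0) = 0
  ((z ∧ z) ∨ ((x ∧ not x) ∨ (z → ((z → y) ∧ not y)))) = max(0.5, 0) = 0.5
Checking all 27 assignments confirms none give a value below 0.50.

0.50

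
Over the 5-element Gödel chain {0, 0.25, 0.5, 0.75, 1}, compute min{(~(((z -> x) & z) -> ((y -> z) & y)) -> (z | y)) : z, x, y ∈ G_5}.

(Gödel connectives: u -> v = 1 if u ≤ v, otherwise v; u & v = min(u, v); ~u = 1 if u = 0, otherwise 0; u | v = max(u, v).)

0.25

The minimum is attained at z = 0.25, x = 0.25, y = 0:
  (z -> x): 0.25 ≤ 0.25, so result = 1
  ((z -> x) & z) = min(1, 0.25) = 0.25
  (y -> z): 0 ≤ 0.25, so result = 1
  ((y -> z) & y) = min(1, 0) = 0
  (((z -> x) & z) -> ((y -> z) & y)): 0.25 > 0, so result = 0
  ~(((z -> x) & z) -> ((y -> z) & y)): Gödel ¬ of 0 = 1 (operand is 0)
  (z | y) = max(0.25, 0) = 0.25
  (~(((z -> x) & z) -> ((y -> z) & y)) -> (z | y)): 1 > 0.25, so result = 0.25
Checking all 125 assignments confirms none give a value below 0.25.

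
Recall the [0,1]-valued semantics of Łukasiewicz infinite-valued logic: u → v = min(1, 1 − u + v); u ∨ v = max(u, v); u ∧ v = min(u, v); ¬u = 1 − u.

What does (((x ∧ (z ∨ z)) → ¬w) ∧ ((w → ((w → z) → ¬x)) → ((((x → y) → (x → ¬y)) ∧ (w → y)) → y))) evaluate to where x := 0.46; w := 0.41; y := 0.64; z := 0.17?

(z ∨ z) = max(0.17, 0.17) = 0.17
(x ∧ (z ∨ z)) = min(0.46, 0.17) = 0.17
¬w: Łukasiewicz ¬ gives 1 − 0.41 = 0.59
((x ∧ (z ∨ z)) → ¬w): min(1, 1 − 0.17 + 0.59) = 1
(w → z): min(1, 1 − 0.41 + 0.17) = 0.76
¬x: Łukasiewicz ¬ gives 1 − 0.46 = 0.54
((w → z) → ¬x): min(1, 1 − 0.76 + 0.54) = 0.78
(w → ((w → z) → ¬x)): min(1, 1 − 0.41 + 0.78) = 1
(x → y): min(1, 1 − 0.46 + 0.64) = 1
¬y: Łukasiewicz ¬ gives 1 − 0.64 = 0.36
(x → ¬y): min(1, 1 − 0.46 + 0.36) = 0.9
((x → y) → (x → ¬y)): min(1, 1 − 1 + 0.9) = 0.9
(w → y): min(1, 1 − 0.41 + 0.64) = 1
(((x → y) → (x → ¬y)) ∧ (w → y)) = min(0.9, 1) = 0.9
((((x → y) → (x → ¬y)) ∧ (w → y)) → y): min(1, 1 − 0.9 + 0.64) = 0.74
((w → ((w → z) → ¬x)) → ((((x → y) → (x → ¬y)) ∧ (w → y)) → y)): min(1, 1 − 1 + 0.74) = 0.74
(((x ∧ (z ∨ z)) → ¬w) ∧ ((w → ((w → z) → ¬x)) → ((((x → y) → (x → ¬y)) ∧ (w → y)) → y))) = min(1, 0.74) = 0.74

0.74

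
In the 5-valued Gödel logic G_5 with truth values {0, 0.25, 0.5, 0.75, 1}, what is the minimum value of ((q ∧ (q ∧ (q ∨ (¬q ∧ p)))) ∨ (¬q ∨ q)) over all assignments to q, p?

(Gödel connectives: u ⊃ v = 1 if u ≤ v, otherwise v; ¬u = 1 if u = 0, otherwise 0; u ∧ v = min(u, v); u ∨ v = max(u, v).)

The minimum is attained at q = 0.25, p = 0:
  ¬q: Gödel ¬ of 0.25 = 0 (operand ≠ 0)
  (¬q ∧ p) = min(0, 0) = 0
  (q ∨ (¬q ∧ p)) = max(0.25, 0) = 0.25
  (q ∧ (q ∨ (¬q ∧ p))) = min(0.25, 0.25) = 0.25
  (q ∧ (q ∧ (q ∨ (¬q ∧ p)))) = min(0.25, 0.25) = 0.25
  ¬q: Gödel ¬ of 0.25 = 0 (operand ≠ 0)
  (¬q ∨ q) = max(0, 0.25) = 0.25
  ((q ∧ (q ∧ (q ∨ (¬q ∧ p)))) ∨ (¬q ∨ q)) = max(0.25, 0.25) = 0.25
Checking all 25 assignments confirms none give a value below 0.25.

0.25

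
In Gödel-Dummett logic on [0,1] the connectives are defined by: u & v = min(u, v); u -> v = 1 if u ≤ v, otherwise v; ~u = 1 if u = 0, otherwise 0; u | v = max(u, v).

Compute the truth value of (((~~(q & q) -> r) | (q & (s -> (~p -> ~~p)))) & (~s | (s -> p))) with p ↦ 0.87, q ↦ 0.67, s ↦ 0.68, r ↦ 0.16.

(q & q) = min(0.67, 0.67) = 0.67
~(q & q): Gödel ¬ of 0.67 = 0 (operand ≠ 0)
~~(q & q): Gödel ¬ of 0 = 1 (operand is 0)
(~~(q & q) -> r): 1 > 0.16, so result = 0.16
~p: Gödel ¬ of 0.87 = 0 (operand ≠ 0)
~p: Gödel ¬ of 0.87 = 0 (operand ≠ 0)
~~p: Gödel ¬ of 0 = 1 (operand is 0)
(~p -> ~~p): 0 ≤ 1, so result = 1
(s -> (~p -> ~~p)): 0.68 ≤ 1, so result = 1
(q & (s -> (~p -> ~~p))) = min(0.67, 1) = 0.67
((~~(q & q) -> r) | (q & (s -> (~p -> ~~p)))) = max(0.16, 0.67) = 0.67
~s: Gödel ¬ of 0.68 = 0 (operand ≠ 0)
(s -> p): 0.68 ≤ 0.87, so result = 1
(~s | (s -> p)) = max(0, 1) = 1
(((~~(q & q) -> r) | (q & (s -> (~p -> ~~p)))) & (~s | (s -> p))) = min(0.67, 1) = 0.67

0.67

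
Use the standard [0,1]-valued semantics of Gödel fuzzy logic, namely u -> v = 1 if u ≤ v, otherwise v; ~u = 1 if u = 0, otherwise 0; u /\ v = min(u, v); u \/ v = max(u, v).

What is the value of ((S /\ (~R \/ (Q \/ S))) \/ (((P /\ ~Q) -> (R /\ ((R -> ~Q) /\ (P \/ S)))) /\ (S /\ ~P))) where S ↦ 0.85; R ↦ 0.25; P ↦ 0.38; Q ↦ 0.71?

~R: Gödel ¬ of 0.25 = 0 (operand ≠ 0)
(Q \/ S) = max(0.71, 0.85) = 0.85
(~R \/ (Q \/ S)) = max(0, 0.85) = 0.85
(S /\ (~R \/ (Q \/ S))) = min(0.85, 0.85) = 0.85
~Q: Gödel ¬ of 0.71 = 0 (operand ≠ 0)
(P /\ ~Q) = min(0.38, 0) = 0
~Q: Gödel ¬ of 0.71 = 0 (operand ≠ 0)
(R -> ~Q): 0.25 > 0, so result = 0
(P \/ S) = max(0.38, 0.85) = 0.85
((R -> ~Q) /\ (P \/ S)) = min(0, 0.85) = 0
(R /\ ((R -> ~Q) /\ (P \/ S))) = min(0.25, 0) = 0
((P /\ ~Q) -> (R /\ ((R -> ~Q) /\ (P \/ S)))): 0 ≤ 0, so result = 1
~P: Gödel ¬ of 0.38 = 0 (operand ≠ 0)
(S /\ ~P) = min(0.85, 0) = 0
(((P /\ ~Q) -> (R /\ ((R -> ~Q) /\ (P \/ S)))) /\ (S /\ ~P)) = min(1, 0) = 0
((S /\ (~R \/ (Q \/ S))) \/ (((P /\ ~Q) -> (R /\ ((R -> ~Q) /\ (P \/ S)))) /\ (S /\ ~P))) = max(0.85, 0) = 0.85

0.85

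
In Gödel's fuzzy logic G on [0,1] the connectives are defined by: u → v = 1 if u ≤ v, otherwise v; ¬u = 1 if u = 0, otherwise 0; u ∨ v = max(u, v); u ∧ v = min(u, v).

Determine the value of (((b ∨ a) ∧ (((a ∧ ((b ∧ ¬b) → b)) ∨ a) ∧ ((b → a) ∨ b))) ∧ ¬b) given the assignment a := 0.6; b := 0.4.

0.00

(b ∨ a) = max(0.4, 0.6) = 0.6
¬b: Gödel ¬ of 0.4 = 0 (operand ≠ 0)
(b ∧ ¬b) = min(0.4, 0) = 0
((b ∧ ¬b) → b): 0 ≤ 0.4, so result = 1
(a ∧ ((b ∧ ¬b) → b)) = min(0.6, 1) = 0.6
((a ∧ ((b ∧ ¬b) → b)) ∨ a) = max(0.6, 0.6) = 0.6
(b → a): 0.4 ≤ 0.6, so result = 1
((b → a) ∨ b) = max(1, 0.4) = 1
(((a ∧ ((b ∧ ¬b) → b)) ∨ a) ∧ ((b → a) ∨ b)) = min(0.6, 1) = 0.6
((b ∨ a) ∧ (((a ∧ ((b ∧ ¬b) → b)) ∨ a) ∧ ((b → a) ∨ b))) = min(0.6, 0.6) = 0.6
¬b: Gödel ¬ of 0.4 = 0 (operand ≠ 0)
(((b ∨ a) ∧ (((a ∧ ((b ∧ ¬b) → b)) ∨ a) ∧ ((b → a) ∨ b))) ∧ ¬b) = min(0.6, 0) = 0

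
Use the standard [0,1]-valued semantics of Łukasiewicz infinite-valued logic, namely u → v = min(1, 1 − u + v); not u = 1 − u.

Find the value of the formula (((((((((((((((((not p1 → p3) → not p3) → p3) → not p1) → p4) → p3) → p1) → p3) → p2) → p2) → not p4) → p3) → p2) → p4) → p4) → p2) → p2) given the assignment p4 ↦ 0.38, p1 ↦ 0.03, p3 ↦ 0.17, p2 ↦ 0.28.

not p1: Łukasiewicz ¬ gives 1 − 0.03 = 0.97
(not p1 → p3): min(1, 1 − 0.97 + 0.17) = 0.2
not p3: Łukasiewicz ¬ gives 1 − 0.17 = 0.83
((not p1 → p3) → not p3): min(1, 1 − 0.2 + 0.83) = 1
(((not p1 → p3) → not p3) → p3): min(1, 1 − 1 + 0.17) = 0.17
not p1: Łukasiewicz ¬ gives 1 − 0.03 = 0.97
((((not p1 → p3) → not p3) → p3) → not p1): min(1, 1 − 0.17 + 0.97) = 1
(((((not p1 → p3) → not p3) → p3) → not p1) → p4): min(1, 1 − 1 + 0.38) = 0.38
((((((not p1 → p3) → not p3) → p3) → not p1) → p4) → p3): min(1, 1 − 0.38 + 0.17) = 0.79
(((((((not p1 → p3) → not p3) → p3) → not p1) → p4) → p3) → p1): min(1, 1 − 0.79 + 0.03) = 0.24
((((((((not p1 → p3) → not p3) → p3) → not p1) → p4) → p3) → p1) → p3): min(1, 1 − 0.24 + 0.17) = 0.93
(((((((((not p1 → p3) → not p3) → p3) → not p1) → p4) → p3) → p1) → p3) → p2): min(1, 1 − 0.93 + 0.28) = 0.35
((((((((((not p1 → p3) → not p3) → p3) → not p1) → p4) → p3) → p1) → p3) → p2) → p2): min(1, 1 − 0.35 + 0.28) = 0.93
not p4: Łukasiewicz ¬ gives 1 − 0.38 = 0.62
(((((((((((not p1 → p3) → not p3) → p3) → not p1) → p4) → p3) → p1) → p3) → p2) → p2) → not p4): min(1, 1 − 0.93 + 0.62) = 0.69
((((((((((((not p1 → p3) → not p3) → p3) → not p1) → p4) → p3) → p1) → p3) → p2) → p2) → not p4) → p3): min(1, 1 − 0.69 + 0.17) = 0.48
(((((((((((((not p1 → p3) → not p3) → p3) → not p1) → p4) → p3) → p1) → p3) → p2) → p2) → not p4) → p3) → p2): min(1, 1 − 0.48 + 0.28) = 0.8
((((((((((((((not p1 → p3) → not p3) → p3) → not p1) → p4) → p3) → p1) → p3) → p2) → p2) → not p4) → p3) → p2) → p4): min(1, 1 − 0.8 + 0.38) = 0.58
(((((((((((((((not p1 → p3) → not p3) → p3) → not p1) → p4) → p3) → p1) → p3) → p2) → p2) → not p4) → p3) → p2) → p4) → p4): min(1, 1 − 0.58 + 0.38) = 0.8
((((((((((((((((not p1 → p3) → not p3) → p3) → not p1) → p4) → p3) → p1) → p3) → p2) → p2) → not p4) → p3) → p2) → p4) → p4) → p2): min(1, 1 − 0.8 + 0.28) = 0.48
(((((((((((((((((not p1 → p3) → not p3) → p3) → not p1) → p4) → p3) → p1) → p3) → p2) → p2) → not p4) → p3) → p2) → p4) → p4) → p2) → p2): min(1, 1 − 0.48 + 0.28) = 0.8

0.80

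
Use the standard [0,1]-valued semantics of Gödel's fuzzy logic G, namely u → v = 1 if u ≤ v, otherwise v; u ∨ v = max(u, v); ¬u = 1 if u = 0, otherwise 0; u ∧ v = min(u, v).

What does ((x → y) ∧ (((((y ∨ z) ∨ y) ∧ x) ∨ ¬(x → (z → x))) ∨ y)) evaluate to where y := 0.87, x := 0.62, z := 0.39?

0.87

(x → y): 0.62 ≤ 0.87, so result = 1
(y ∨ z) = max(0.87, 0.39) = 0.87
((y ∨ z) ∨ y) = max(0.87, 0.87) = 0.87
(((y ∨ z) ∨ y) ∧ x) = min(0.87, 0.62) = 0.62
(z → x): 0.39 ≤ 0.62, so result = 1
(x → (z → x)): 0.62 ≤ 1, so result = 1
¬(x → (z → x)): Gödel ¬ of 1 = 0 (operand ≠ 0)
((((y ∨ z) ∨ y) ∧ x) ∨ ¬(x → (z → x))) = max(0.62, 0) = 0.62
(((((y ∨ z) ∨ y) ∧ x) ∨ ¬(x → (z → x))) ∨ y) = max(0.62, 0.87) = 0.87
((x → y) ∧ (((((y ∨ z) ∨ y) ∧ x) ∨ ¬(x → (z → x))) ∨ y)) = min(1, 0.87) = 0.87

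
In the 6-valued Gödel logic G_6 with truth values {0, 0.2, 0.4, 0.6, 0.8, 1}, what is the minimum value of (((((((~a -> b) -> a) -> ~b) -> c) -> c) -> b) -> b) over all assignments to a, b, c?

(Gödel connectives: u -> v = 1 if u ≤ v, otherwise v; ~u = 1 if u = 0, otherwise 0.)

The minimum is attained at a = 0.2, b = 0.2, c = 0:
  ~a: Gödel ¬ of 0.2 = 0 (operand ≠ 0)
  (~a -> b): 0 ≤ 0.2, so result = 1
  ((~a -> b) -> a): 1 > 0.2, so result = 0.2
  ~b: Gödel ¬ of 0.2 = 0 (operand ≠ 0)
  (((~a -> b) -> a) -> ~b): 0.2 > 0, so result = 0
  ((((~a -> b) -> a) -> ~b) -> c): 0 ≤ 0, so result = 1
  (((((~a -> b) -> a) -> ~b) -> c) -> c): 1 > 0, so result = 0
  ((((((~a -> b) -> a) -> ~b) -> c) -> c) -> b): 0 ≤ 0.2, so result = 1
  (((((((~a -> b) -> a) -> ~b) -> c) -> c) -> b) -> b): 1 > 0.2, so result = 0.2
Checking all 216 assignments confirms none give a value below 0.20.

0.20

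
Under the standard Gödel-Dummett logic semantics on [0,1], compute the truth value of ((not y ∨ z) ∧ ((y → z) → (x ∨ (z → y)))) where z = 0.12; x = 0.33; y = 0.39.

not y: Gödel ¬ of 0.39 = 0 (operand ≠ 0)
(not y ∨ z) = max(0, 0.12) = 0.12
(y → z): 0.39 > 0.12, so result = 0.12
(z → y): 0.12 ≤ 0.39, so result = 1
(x ∨ (z → y)) = max(0.33, 1) = 1
((y → z) → (x ∨ (z → y))): 0.12 ≤ 1, so result = 1
((not y ∨ z) ∧ ((y → z) → (x ∨ (z → y)))) = min(0.12, 1) = 0.12

0.12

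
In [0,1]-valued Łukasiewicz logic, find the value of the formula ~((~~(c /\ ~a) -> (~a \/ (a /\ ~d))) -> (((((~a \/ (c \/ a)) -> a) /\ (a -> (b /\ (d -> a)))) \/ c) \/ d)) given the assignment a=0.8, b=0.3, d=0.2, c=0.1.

~a: Łukasiewicz ¬ gives 1 − 0.8 = 0.2
(c /\ ~a) = min(0.1, 0.2) = 0.1
~(c /\ ~a): Łukasiewicz ¬ gives 1 − 0.1 = 0.9
~~(c /\ ~a): Łukasiewicz ¬ gives 1 − 0.9 = 0.1
~a: Łukasiewicz ¬ gives 1 − 0.8 = 0.2
~d: Łukasiewicz ¬ gives 1 − 0.2 = 0.8
(a /\ ~d) = min(0.8, 0.8) = 0.8
(~a \/ (a /\ ~d)) = max(0.2, 0.8) = 0.8
(~~(c /\ ~a) -> (~a \/ (a /\ ~d))): min(1, 1 − 0.1 + 0.8) = 1
~a: Łukasiewicz ¬ gives 1 − 0.8 = 0.2
(c \/ a) = max(0.1, 0.8) = 0.8
(~a \/ (c \/ a)) = max(0.2, 0.8) = 0.8
((~a \/ (c \/ a)) -> a): min(1, 1 − 0.8 + 0.8) = 1
(d -> a): min(1, 1 − 0.2 + 0.8) = 1
(b /\ (d -> a)) = min(0.3, 1) = 0.3
(a -> (b /\ (d -> a))): min(1, 1 − 0.8 + 0.3) = 0.5
(((~a \/ (c \/ a)) -> a) /\ (a -> (b /\ (d -> a)))) = min(1, 0.5) = 0.5
((((~a \/ (c \/ a)) -> a) /\ (a -> (b /\ (d -> a)))) \/ c) = max(0.5, 0.1) = 0.5
(((((~a \/ (c \/ a)) -> a) /\ (a -> (b /\ (d -> a)))) \/ c) \/ d) = max(0.5, 0.2) = 0.5
((~~(c /\ ~a) -> (~a \/ (a /\ ~d))) -> (((((~a \/ (c \/ a)) -> a) /\ (a -> (b /\ (d -> a)))) \/ c) \/ d)): min(1, 1 − 1 + 0.5) = 0.5
~((~~(c /\ ~a) -> (~a \/ (a /\ ~d))) -> (((((~a \/ (c \/ a)) -> a) /\ (a -> (b /\ (d -> a)))) \/ c) \/ d)): Łukasiewicz ¬ gives 1 − 0.5 = 0.5

0.50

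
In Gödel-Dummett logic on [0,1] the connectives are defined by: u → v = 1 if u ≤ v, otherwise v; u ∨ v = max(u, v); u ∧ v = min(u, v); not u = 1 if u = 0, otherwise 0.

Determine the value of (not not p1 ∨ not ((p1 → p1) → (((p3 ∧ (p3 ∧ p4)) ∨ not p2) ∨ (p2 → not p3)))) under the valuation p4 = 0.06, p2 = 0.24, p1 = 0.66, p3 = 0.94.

not p1: Gödel ¬ of 0.66 = 0 (operand ≠ 0)
not not p1: Gödel ¬ of 0 = 1 (operand is 0)
(p1 → p1): 0.66 ≤ 0.66, so result = 1
(p3 ∧ p4) = min(0.94, 0.06) = 0.06
(p3 ∧ (p3 ∧ p4)) = min(0.94, 0.06) = 0.06
not p2: Gödel ¬ of 0.24 = 0 (operand ≠ 0)
((p3 ∧ (p3 ∧ p4)) ∨ not p2) = max(0.06, 0) = 0.06
not p3: Gödel ¬ of 0.94 = 0 (operand ≠ 0)
(p2 → not p3): 0.24 > 0, so result = 0
(((p3 ∧ (p3 ∧ p4)) ∨ not p2) ∨ (p2 → not p3)) = max(0.06, 0) = 0.06
((p1 → p1) → (((p3 ∧ (p3 ∧ p4)) ∨ not p2) ∨ (p2 → not p3))): 1 > 0.06, so result = 0.06
not ((p1 → p1) → (((p3 ∧ (p3 ∧ p4)) ∨ not p2) ∨ (p2 → not p3))): Gödel ¬ of 0.06 = 0 (operand ≠ 0)
(not not p1 ∨ not ((p1 → p1) → (((p3 ∧ (p3 ∧ p4)) ∨ not p2) ∨ (p2 → not p3)))) = max(1, 0) = 1

1.00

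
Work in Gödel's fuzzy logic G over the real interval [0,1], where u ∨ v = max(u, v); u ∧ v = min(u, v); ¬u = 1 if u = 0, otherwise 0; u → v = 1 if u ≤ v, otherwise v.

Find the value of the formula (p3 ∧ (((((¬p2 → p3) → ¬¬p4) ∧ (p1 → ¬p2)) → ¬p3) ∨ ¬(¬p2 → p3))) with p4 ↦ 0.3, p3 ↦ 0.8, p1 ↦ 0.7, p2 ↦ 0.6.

0.80

¬p2: Gödel ¬ of 0.6 = 0 (operand ≠ 0)
(¬p2 → p3): 0 ≤ 0.8, so result = 1
¬p4: Gödel ¬ of 0.3 = 0 (operand ≠ 0)
¬¬p4: Gödel ¬ of 0 = 1 (operand is 0)
((¬p2 → p3) → ¬¬p4): 1 ≤ 1, so result = 1
¬p2: Gödel ¬ of 0.6 = 0 (operand ≠ 0)
(p1 → ¬p2): 0.7 > 0, so result = 0
(((¬p2 → p3) → ¬¬p4) ∧ (p1 → ¬p2)) = min(1, 0) = 0
¬p3: Gödel ¬ of 0.8 = 0 (operand ≠ 0)
((((¬p2 → p3) → ¬¬p4) ∧ (p1 → ¬p2)) → ¬p3): 0 ≤ 0, so result = 1
¬p2: Gödel ¬ of 0.6 = 0 (operand ≠ 0)
(¬p2 → p3): 0 ≤ 0.8, so result = 1
¬(¬p2 → p3): Gödel ¬ of 1 = 0 (operand ≠ 0)
(((((¬p2 → p3) → ¬¬p4) ∧ (p1 → ¬p2)) → ¬p3) ∨ ¬(¬p2 → p3)) = max(1, 0) = 1
(p3 ∧ (((((¬p2 → p3) → ¬¬p4) ∧ (p1 → ¬p2)) → ¬p3) ∨ ¬(¬p2 → p3))) = min(0.8, 1) = 0.8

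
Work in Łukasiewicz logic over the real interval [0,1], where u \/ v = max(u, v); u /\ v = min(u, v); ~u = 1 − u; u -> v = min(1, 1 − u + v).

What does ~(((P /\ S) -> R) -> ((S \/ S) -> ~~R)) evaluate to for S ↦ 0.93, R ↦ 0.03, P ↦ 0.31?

0.62

(P /\ S) = min(0.31, 0.93) = 0.31
((P /\ S) -> R): min(1, 1 − 0.31 + 0.03) = 0.72
(S \/ S) = max(0.93, 0.93) = 0.93
~R: Łukasiewicz ¬ gives 1 − 0.03 = 0.97
~~R: Łukasiewicz ¬ gives 1 − 0.97 = 0.03
((S \/ S) -> ~~R): min(1, 1 − 0.93 + 0.03) = 0.1
(((P /\ S) -> R) -> ((S \/ S) -> ~~R)): min(1, 1 − 0.72 + 0.1) = 0.38
~(((P /\ S) -> R) -> ((S \/ S) -> ~~R)): Łukasiewicz ¬ gives 1 − 0.38 = 0.62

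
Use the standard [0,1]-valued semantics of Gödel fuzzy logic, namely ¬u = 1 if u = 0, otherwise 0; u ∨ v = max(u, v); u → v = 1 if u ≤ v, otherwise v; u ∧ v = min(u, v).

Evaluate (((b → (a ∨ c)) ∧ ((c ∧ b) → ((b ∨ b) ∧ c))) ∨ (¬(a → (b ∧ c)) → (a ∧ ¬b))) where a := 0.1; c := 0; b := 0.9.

(a ∨ c) = max(0.1, 0) = 0.1
(b → (a ∨ c)): 0.9 > 0.1, so result = 0.1
(c ∧ b) = min(0, 0.9) = 0
(b ∨ b) = max(0.9, 0.9) = 0.9
((b ∨ b) ∧ c) = min(0.9, 0) = 0
((c ∧ b) → ((b ∨ b) ∧ c)): 0 ≤ 0, so result = 1
((b → (a ∨ c)) ∧ ((c ∧ b) → ((b ∨ b) ∧ c))) = min(0.1, 1) = 0.1
(b ∧ c) = min(0.9, 0) = 0
(a → (b ∧ c)): 0.1 > 0, so result = 0
¬(a → (b ∧ c)): Gödel ¬ of 0 = 1 (operand is 0)
¬b: Gödel ¬ of 0.9 = 0 (operand ≠ 0)
(a ∧ ¬b) = min(0.1, 0) = 0
(¬(a → (b ∧ c)) → (a ∧ ¬b)): 1 > 0, so result = 0
(((b → (a ∨ c)) ∧ ((c ∧ b) → ((b ∨ b) ∧ c))) ∨ (¬(a → (b ∧ c)) → (a ∧ ¬b))) = max(0.1, 0) = 0.1

0.10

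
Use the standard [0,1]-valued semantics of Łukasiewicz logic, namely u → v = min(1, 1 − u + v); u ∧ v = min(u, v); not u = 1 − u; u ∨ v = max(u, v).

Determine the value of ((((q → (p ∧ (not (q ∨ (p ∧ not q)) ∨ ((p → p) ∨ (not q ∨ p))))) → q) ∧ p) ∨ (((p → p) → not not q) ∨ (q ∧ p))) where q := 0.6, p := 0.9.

0.60

not q: Łukasiewicz ¬ gives 1 − 0.6 = 0.4
(p ∧ not q) = min(0.9, 0.4) = 0.4
(q ∨ (p ∧ not q)) = max(0.6, 0.4) = 0.6
not (q ∨ (p ∧ not q)): Łukasiewicz ¬ gives 1 − 0.6 = 0.4
(p → p): min(1, 1 − 0.9 + 0.9) = 1
not q: Łukasiewicz ¬ gives 1 − 0.6 = 0.4
(not q ∨ p) = max(0.4, 0.9) = 0.9
((p → p) ∨ (not q ∨ p)) = max(1, 0.9) = 1
(not (q ∨ (p ∧ not q)) ∨ ((p → p) ∨ (not q ∨ p))) = max(0.4, 1) = 1
(p ∧ (not (q ∨ (p ∧ not q)) ∨ ((p → p) ∨ (not q ∨ p)))) = min(0.9, 1) = 0.9
(q → (p ∧ (not (q ∨ (p ∧ not q)) ∨ ((p → p) ∨ (not q ∨ p))))): min(1, 1 − 0.6 + 0.9) = 1
((q → (p ∧ (not (q ∨ (p ∧ not q)) ∨ ((p → p) ∨ (not q ∨ p))))) → q): min(1, 1 − 1 + 0.6) = 0.6
(((q → (p ∧ (not (q ∨ (p ∧ not q)) ∨ ((p → p) ∨ (not q ∨ p))))) → q) ∧ p) = min(0.6, 0.9) = 0.6
(p → p): min(1, 1 − 0.9 + 0.9) = 1
not q: Łukasiewicz ¬ gives 1 − 0.6 = 0.4
not not q: Łukasiewicz ¬ gives 1 − 0.4 = 0.6
((p → p) → not not q): min(1, 1 − 1 + 0.6) = 0.6
(q ∧ p) = min(0.6, 0.9) = 0.6
(((p → p) → not not q) ∨ (q ∧ p)) = max(0.6, 0.6) = 0.6
((((q → (p ∧ (not (q ∨ (p ∧ not q)) ∨ ((p → p) ∨ (not q ∨ p))))) → q) ∧ p) ∨ (((p → p) → not not q) ∨ (q ∧ p))) = max(0.6, 0.6) = 0.6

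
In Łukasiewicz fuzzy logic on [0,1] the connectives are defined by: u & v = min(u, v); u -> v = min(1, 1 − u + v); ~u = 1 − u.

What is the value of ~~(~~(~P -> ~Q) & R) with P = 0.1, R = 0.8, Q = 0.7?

~P: Łukasiewicz ¬ gives 1 − 0.1 = 0.9
~Q: Łukasiewicz ¬ gives 1 − 0.7 = 0.3
(~P -> ~Q): min(1, 1 − 0.9 + 0.3) = 0.4
~(~P -> ~Q): Łukasiewicz ¬ gives 1 − 0.4 = 0.6
~~(~P -> ~Q): Łukasiewicz ¬ gives 1 − 0.6 = 0.4
(~~(~P -> ~Q) & R) = min(0.4, 0.8) = 0.4
~(~~(~P -> ~Q) & R): Łukasiewicz ¬ gives 1 − 0.4 = 0.6
~~(~~(~P -> ~Q) & R): Łukasiewicz ¬ gives 1 − 0.6 = 0.4

0.40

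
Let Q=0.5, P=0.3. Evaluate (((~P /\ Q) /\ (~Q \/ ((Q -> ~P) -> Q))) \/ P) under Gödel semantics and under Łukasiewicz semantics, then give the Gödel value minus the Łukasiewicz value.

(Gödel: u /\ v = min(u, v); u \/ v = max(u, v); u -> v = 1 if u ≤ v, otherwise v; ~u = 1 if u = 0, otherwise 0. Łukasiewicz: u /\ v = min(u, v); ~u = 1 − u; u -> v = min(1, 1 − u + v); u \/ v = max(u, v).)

Gödel evaluation:
  ~P: Gödel ¬ of 0.3 = 0 (operand ≠ 0)
  (~P /\ Q) = min(0, 0.5) = 0
  ~Q: Gödel ¬ of 0.5 = 0 (operand ≠ 0)
  ~P: Gödel ¬ of 0.3 = 0 (operand ≠ 0)
  (Q -> ~P): 0.5 > 0, so result = 0
  ((Q -> ~P) -> Q): 0 ≤ 0.5, so result = 1
  (~Q \/ ((Q -> ~P) -> Q)) = max(0, 1) = 1
  ((~P /\ Q) /\ (~Q \/ ((Q -> ~P) -> Q))) = min(0, 1) = 0
  (((~P /\ Q) /\ (~Q \/ ((Q -> ~P) -> Q))) \/ P) = max(0, 0.3) = 0.3
  Gödel value = 0.3
Łukasiewicz evaluation:
  ~P: Łukasiewicz ¬ gives 1 − 0.3 = 0.7
  (~P /\ Q) = min(0.7, 0.5) = 0.5
  ~Q: Łukasiewicz ¬ gives 1 − 0.5 = 0.5
  ~P: Łukasiewicz ¬ gives 1 − 0.3 = 0.7
  (Q -> ~P): min(1, 1 − 0.5 + 0.7) = 1
  ((Q -> ~P) -> Q): min(1, 1 − 1 + 0.5) = 0.5
  (~Q \/ ((Q -> ~P) -> Q)) = max(0.5, 0.5) = 0.5
  ((~P /\ Q) /\ (~Q \/ ((Q -> ~P) -> Q))) = min(0.5, 0.5) = 0.5
  (((~P /\ Q) /\ (~Q \/ ((Q -> ~P) -> Q))) \/ P) = max(0.5, 0.3) = 0.5
  Łukasiewicz value = 0.5
Difference: 0.3 − 0.5 = -0.20

-0.20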